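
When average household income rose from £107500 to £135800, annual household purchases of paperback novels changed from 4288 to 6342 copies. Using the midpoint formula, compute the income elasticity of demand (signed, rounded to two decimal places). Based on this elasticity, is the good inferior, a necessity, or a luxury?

1.66; luxury

%ΔQ = (6342 − 4288)/[( 4288 + 6342)/2] = 2054/5315 = 0.386453…
%ΔIncome = (135800 − 107500)/[( 107500 + 135800)/2] = 28300/121650 = 0.232634…
E_income = (2054/5315) / (28300/121650) = 1.6612…
E_income > 1 ⇒ normal good, luxury.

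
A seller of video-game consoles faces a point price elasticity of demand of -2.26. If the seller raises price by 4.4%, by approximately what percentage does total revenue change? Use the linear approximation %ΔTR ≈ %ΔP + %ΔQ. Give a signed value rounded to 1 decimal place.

%ΔQ ≈ Ed × %ΔP = (-2.26) × (+4.4%) = -9.9440%
%ΔTR ≈ %ΔP + %ΔQ = (+4.4%) + (-9.9440%) = -5.5440%

-5.5%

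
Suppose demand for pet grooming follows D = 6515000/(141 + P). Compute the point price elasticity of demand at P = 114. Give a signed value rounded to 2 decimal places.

dD/dP = −6515000/(141 + P)² = -100.192. At P = 114, D = 25549.
Ed = (dD/dP)·(P/D) = (-100.192) × (114/25549) = -0.4470…

-0.45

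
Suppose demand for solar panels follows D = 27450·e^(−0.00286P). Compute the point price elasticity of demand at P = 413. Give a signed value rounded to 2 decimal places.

dD/dP = −0.00286·D = -24.0951. At P = 413, D = 8424.85.
Ed = (dD/dP)·(P/D) = (-24.0951) × (413/8424.85) = -1.1811…

-1.18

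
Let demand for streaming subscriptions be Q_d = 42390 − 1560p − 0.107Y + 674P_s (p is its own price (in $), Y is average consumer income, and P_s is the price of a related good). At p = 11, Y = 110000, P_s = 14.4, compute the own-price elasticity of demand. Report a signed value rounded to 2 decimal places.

At the given values, Q_d = 42390 − 1560(11) − 0.107(110000) + 674(14.4) = 23165.6.
∂Q_d/∂p = −1560.
E = (-1560) × (11/23165.6) = -0.7407…

-0.74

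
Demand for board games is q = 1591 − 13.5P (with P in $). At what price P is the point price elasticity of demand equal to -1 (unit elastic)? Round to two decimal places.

58.93

Ed = −13.5P/(1591 − 13.5P). Set this equal to -1:
13.5P = 1·(1591 − 13.5P) ⇒ 13.5P(1 + 1) = 1·1591
P = 1·1591 / (13.5·2) = 58.9259…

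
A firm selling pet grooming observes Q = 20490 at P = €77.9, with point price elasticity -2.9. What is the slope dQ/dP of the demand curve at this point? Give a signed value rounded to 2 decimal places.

-762.79

Ed = (dQ/dP)·(P/Q) ⇒ dQ/dP = Ed·Q/P = (-2.9)·20490/77.9 = -762.7856…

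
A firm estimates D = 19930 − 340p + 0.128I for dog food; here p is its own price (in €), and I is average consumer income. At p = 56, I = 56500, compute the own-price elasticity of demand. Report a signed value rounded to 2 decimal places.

At the given values, D = 19930 − 340(56) + 0.128(56500) = 8122.
∂D/∂p = −340.
E = (-340) × (56/8122) = -2.3442…

-2.34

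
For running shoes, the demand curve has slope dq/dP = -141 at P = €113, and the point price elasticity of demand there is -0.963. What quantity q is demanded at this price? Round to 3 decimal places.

16545.171

Ed = (dq/dP)·(P/q) ⇒ q = (dq/dP)·P/Ed = (-141)·113/(-0.963) = 16545.17133…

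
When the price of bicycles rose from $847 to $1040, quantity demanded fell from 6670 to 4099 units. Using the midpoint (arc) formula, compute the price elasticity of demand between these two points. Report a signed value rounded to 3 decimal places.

%ΔQ = (4099 − 6670) / [(6670 + 4099)/2] = -2571/5384.5 = -0.477481…
%ΔP = (1040 − 847) / [(847 + 1040)/2] = 193/943.5 = 0.204557…
Arc Ed = %ΔQ / %ΔP = (-2571/5384.5) / (193/943.5) = -2.33421…

-2.334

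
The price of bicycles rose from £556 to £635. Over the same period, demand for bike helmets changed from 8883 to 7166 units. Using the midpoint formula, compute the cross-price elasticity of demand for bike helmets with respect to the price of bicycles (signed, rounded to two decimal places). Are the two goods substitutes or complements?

-1.61; complements

%ΔQ_{bike helmets} = (7166 − 8883)/avg = -1717/8024.5 = -0.213969…
%ΔP_{bicycles} = (635 − 556)/avg = 79/595.5 = 0.132661…
E_cross = (-1717/8024.5) / (79/595.5) = -1.6128…
E_cross < 0 ⇒ the goods are complements.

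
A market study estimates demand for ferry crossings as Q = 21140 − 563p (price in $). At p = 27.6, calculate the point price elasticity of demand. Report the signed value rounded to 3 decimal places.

-2.774

dQ/dp = −563. At p = 27.6, Q = 21140 − 563(27.6) = 5601.2.
Ed = (dQ/dp)·(p/Q) = −563 × (27.6/5601.2) = -2.77419…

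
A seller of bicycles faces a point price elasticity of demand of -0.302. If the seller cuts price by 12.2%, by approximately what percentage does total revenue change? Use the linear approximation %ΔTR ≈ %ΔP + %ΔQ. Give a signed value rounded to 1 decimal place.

%ΔQ ≈ Ed × %ΔP = (-0.302) × (-12.2%) = +3.6844%
%ΔTR ≈ %ΔP + %ΔQ = (-12.2%) + (+3.6844%) = -8.5156%

-8.5%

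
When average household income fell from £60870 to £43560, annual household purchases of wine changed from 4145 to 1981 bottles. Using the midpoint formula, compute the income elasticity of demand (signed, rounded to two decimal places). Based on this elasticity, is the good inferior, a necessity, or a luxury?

2.13; luxury

%ΔQ = (1981 − 4145)/[( 4145 + 1981)/2] = -2164/3063 = -0.706496…
%ΔIncome = (43560 − 60870)/[( 60870 + 43560)/2] = -17310/52215 = -0.331513…
E_income = (-2164/3063) / (-17310/52215) = 2.1311…
E_income > 1 ⇒ normal good, luxury.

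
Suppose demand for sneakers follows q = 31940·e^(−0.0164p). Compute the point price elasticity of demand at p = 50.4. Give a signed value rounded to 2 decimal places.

-0.83

dq/dp = −0.0164·q = -229.197. At p = 50.4, q = 13975.4.
Ed = (dq/dp)·(p/q) = (-229.197) × (50.4/13975.4) = -0.8265…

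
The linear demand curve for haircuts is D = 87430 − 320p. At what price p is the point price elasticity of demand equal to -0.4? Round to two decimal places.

Ed = −320p/(87430 − 320p). Set this equal to -0.4:
320p = 0.4·(87430 − 320p) ⇒ 320p(1 + 0.4) = 0.4·87430
p = 0.4·87430 / (320·1.4) = 78.0625

78.06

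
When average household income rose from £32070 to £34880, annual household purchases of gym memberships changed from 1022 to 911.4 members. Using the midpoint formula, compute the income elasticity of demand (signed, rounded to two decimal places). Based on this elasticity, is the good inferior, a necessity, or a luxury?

%ΔQ = (911.4 − 1022)/[( 1022 + 911.4)/2] = -110.6/966.7 = -0.114409…
%ΔIncome = (34880 − 32070)/[( 32070 + 34880)/2] = 2810/33475 = 0.083943…
E_income = (-110.6/966.7) / (2810/33475) = -1.3629…
E_income < 0 ⇒ inferior good.

-1.36; inferior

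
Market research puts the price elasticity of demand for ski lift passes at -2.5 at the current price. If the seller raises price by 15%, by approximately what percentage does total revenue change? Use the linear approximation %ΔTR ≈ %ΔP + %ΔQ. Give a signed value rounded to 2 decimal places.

-22.50%

%ΔQ ≈ Ed × %ΔP = (-2.5) × (+15%) = -37.5000%
%ΔTR ≈ %ΔP + %ΔQ = (+15%) + (-37.5000%) = -22.5000%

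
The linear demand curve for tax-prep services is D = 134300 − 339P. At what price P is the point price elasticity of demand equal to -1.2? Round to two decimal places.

216.09

Ed = −339P/(134300 − 339P). Set this equal to -1.2:
339P = 1.2·(134300 − 339P) ⇒ 339P(1 + 1.2) = 1.2·134300
P = 1.2·134300 / (339·2.2) = 216.0901…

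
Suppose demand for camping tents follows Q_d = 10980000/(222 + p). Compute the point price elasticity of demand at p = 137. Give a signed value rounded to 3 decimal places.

-0.382

dQ_d/dp = −10980000/(222 + p)² = -85.1949. At p = 137, Q_d = 30585.
Ed = (dQ_d/dp)·(p/Q_d) = (-85.1949) × (137/30585) = -0.38161…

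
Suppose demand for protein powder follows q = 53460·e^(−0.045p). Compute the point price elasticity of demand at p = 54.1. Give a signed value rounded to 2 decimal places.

dq/dp = −0.045·q = -210.839. At p = 54.1, q = 4685.32.
Ed = (dq/dp)·(p/q) = (-210.839) × (54.1/4685.32) = -2.4345

-2.43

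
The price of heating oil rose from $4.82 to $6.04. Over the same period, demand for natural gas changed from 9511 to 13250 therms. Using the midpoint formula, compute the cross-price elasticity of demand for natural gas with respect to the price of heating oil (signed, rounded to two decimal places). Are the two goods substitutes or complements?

1.46; substitutes

%ΔQ_{natural gas} = (13250 − 9511)/avg = 3739/11380.5 = 0.328544…
%ΔP_{heating oil} = (6.04 − 4.82)/avg = 1.22/5.43 = 0.224677…
E_cross = (3739/11380.5) / (1.22/5.43) = 1.4622…
E_cross > 0 ⇒ the goods are substitutes.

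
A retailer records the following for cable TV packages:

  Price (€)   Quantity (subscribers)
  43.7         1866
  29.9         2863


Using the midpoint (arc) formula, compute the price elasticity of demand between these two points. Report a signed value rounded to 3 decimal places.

%ΔQ = (2863 − 1866) / [(1866 + 2863)/2] = 997/2364.5 = 0.421653…
%ΔP = (29.9 − 43.7) / [(43.7 + 29.9)/2] = -13.8/36.8 = -0.375
Arc Ed = %ΔQ / %ΔP = (997/2364.5) / (-13.8/36.8) = -1.12440…

-1.124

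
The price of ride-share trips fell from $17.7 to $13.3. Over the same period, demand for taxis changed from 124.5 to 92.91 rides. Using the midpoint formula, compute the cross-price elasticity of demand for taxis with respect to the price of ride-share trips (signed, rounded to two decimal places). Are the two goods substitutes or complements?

1.02; substitutes

%ΔQ_{taxis} = (92.91 − 124.5)/avg = -31.59/108.705 = -0.290603…
%ΔP_{ride-share trips} = (13.3 − 17.7)/avg = -4.4/15.5 = -0.283870…
E_cross = (-31.59/108.705) / (-4.4/15.5) = 1.0237…
E_cross > 0 ⇒ the goods are substitutes.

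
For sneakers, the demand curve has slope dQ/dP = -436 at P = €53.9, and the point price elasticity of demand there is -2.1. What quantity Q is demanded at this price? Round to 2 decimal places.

Ed = (dQ/dP)·(P/Q) ⇒ Q = (dQ/dP)·P/Ed = (-436)·53.9/(-2.1) = 11190.6666…

11190.67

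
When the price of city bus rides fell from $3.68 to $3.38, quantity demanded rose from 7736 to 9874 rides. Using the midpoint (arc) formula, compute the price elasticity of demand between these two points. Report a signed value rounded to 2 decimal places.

%ΔQ = (9874 − 7736) / [(7736 + 9874)/2] = 2138/8805 = 0.242816…
%ΔP = (3.38 − 3.68) / [(3.68 + 3.38)/2] = -0.3/3.53 = -0.084985…
Arc Ed = %ΔQ / %ΔP = (2138/8805) / (-0.3/3.53) = -2.8571…

-2.86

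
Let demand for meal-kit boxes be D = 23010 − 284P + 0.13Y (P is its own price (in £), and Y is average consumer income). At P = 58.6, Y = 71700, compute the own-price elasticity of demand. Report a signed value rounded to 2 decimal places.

-1.06

At the given values, D = 23010 − 284(58.6) + 0.13(71700) = 15688.6.
∂D/∂P = −284.
E = (-284) × (58.6/15688.6) = -1.0607…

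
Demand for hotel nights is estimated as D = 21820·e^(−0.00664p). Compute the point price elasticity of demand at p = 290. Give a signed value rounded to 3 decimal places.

-1.926

dD/dp = −0.00664·D = -21.1225. At p = 290, D = 3181.1.
Ed = (dD/dp)·(p/D) = (-21.1225) × (290/3181.1) = -1.9256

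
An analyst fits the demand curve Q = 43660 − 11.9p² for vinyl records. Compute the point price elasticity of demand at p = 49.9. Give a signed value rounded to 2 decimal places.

dQ/dp = −2·11.9·p = -1187.62. At p = 49.9, Q = 14028.881.
Ed = (dQ/dp)·(p/Q) = (-1187.62) × (49.9/14028.881) = -4.2243…

-4.22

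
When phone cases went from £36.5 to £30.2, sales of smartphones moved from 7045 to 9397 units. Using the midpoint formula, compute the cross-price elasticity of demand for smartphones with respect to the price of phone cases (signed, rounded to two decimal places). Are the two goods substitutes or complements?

%ΔQ_{smartphones} = (9397 − 7045)/avg = 2352/8221 = 0.286096…
%ΔP_{phone cases} = (30.2 − 36.5)/avg = -6.3/33.35 = -0.188905…
E_cross = (2352/8221) / (-6.3/33.35) = -1.5144…
E_cross < 0 ⇒ the goods are complements.

-1.51; complements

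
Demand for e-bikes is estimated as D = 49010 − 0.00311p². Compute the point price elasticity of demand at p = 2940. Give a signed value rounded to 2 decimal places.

dD/dp = −2·0.00311·p = -18.2868. At p = 2940, D = 22128.404.
Ed = (dD/dp)·(p/D) = (-18.2868) × (2940/22128.404) = -2.4296…

-2.43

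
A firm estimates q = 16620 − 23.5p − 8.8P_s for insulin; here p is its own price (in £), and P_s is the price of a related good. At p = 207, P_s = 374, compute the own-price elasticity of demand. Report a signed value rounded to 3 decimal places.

At the given values, q = 16620 − 23.5(207) − 8.8(374) = 8464.3.
∂q/∂p = −23.5.
E = (-23.5) × (207/8464.3) = -0.57470…

-0.575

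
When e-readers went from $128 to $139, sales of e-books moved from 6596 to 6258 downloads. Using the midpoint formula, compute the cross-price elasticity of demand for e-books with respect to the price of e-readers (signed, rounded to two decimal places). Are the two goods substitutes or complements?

-0.64; complements

%ΔQ_{e-books} = (6258 − 6596)/avg = -338/6427 = -0.052590…
%ΔP_{e-readers} = (139 − 128)/avg = 11/133.5 = 0.082397…
E_cross = (-338/6427) / (11/133.5) = -0.6382…
E_cross < 0 ⇒ the goods are complements.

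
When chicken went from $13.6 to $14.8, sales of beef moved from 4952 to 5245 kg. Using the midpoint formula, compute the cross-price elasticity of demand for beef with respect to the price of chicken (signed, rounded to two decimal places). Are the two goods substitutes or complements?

%ΔQ_{beef} = (5245 − 4952)/avg = 293/5098.5 = 0.057467…
%ΔP_{chicken} = (14.8 − 13.6)/avg = 1.2/14.2 = 0.084507…
E_cross = (293/5098.5) / (1.2/14.2) = 0.6800…
E_cross > 0 ⇒ the goods are substitutes.

0.68; substitutes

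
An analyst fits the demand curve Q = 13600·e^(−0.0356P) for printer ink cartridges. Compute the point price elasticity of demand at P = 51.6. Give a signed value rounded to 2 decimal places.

-1.84

dQ/dP = −0.0356·Q = -77.1272. At P = 51.6, Q = 2166.49.
Ed = (dQ/dP)·(P/Q) = (-77.1272) × (51.6/2166.49) = -1.8369…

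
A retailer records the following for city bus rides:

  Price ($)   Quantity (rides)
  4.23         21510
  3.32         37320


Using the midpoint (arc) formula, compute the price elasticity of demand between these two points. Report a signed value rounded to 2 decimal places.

-2.23

%ΔQ = (37320 − 21510) / [(21510 + 37320)/2] = 15810/29415 = 0.537480…
%ΔP = (3.32 − 4.23) / [(4.23 + 3.32)/2] = -0.91/3.775 = -0.241059…
Arc Ed = %ΔQ / %ΔP = (15810/29415) / (-0.91/3.775) = -2.2296…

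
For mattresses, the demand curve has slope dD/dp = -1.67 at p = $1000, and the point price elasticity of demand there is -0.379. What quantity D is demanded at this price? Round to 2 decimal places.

Ed = (dD/dp)·(p/D) ⇒ D = (dD/dp)·p/Ed = (-1.67)·1000/(-0.379) = 4406.3324…

4406.33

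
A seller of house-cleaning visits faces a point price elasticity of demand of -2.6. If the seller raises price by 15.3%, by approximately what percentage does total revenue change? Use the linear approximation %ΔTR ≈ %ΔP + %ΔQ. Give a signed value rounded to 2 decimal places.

%ΔQ ≈ Ed × %ΔP = (-2.6) × (+15.3%) = -39.7800%
%ΔTR ≈ %ΔP + %ΔQ = (+15.3%) + (-39.7800%) = -24.4800%

-24.48%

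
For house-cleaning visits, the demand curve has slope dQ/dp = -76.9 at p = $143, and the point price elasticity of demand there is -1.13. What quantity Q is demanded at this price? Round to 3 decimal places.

9731.593

Ed = (dQ/dp)·(p/Q) ⇒ Q = (dQ/dp)·p/Ed = (-76.9)·143/(-1.13) = 9731.59292…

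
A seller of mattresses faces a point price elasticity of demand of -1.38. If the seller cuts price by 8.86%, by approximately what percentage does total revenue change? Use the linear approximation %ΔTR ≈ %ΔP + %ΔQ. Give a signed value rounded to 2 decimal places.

%ΔQ ≈ Ed × %ΔP = (-1.38) × (-8.86%) = +12.2268%
%ΔTR ≈ %ΔP + %ΔQ = (-8.86%) + (+12.2268%) = +3.3668%

+3.37%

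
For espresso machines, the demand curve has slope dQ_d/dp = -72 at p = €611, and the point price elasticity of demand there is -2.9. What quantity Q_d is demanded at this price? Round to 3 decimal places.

15169.655

Ed = (dQ_d/dp)·(p/Q_d) ⇒ Q_d = (dQ_d/dp)·p/Ed = (-72)·611/(-2.9) = 15169.65517…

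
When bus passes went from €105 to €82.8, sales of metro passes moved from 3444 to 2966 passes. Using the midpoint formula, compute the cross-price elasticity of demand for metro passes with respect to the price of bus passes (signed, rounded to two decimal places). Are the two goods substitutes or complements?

%ΔQ_{metro passes} = (2966 − 3444)/avg = -478/3205 = -0.149141…
%ΔP_{bus passes} = (82.8 − 105)/avg = -22.2/93.9 = -0.236421…
E_cross = (-478/3205) / (-22.2/93.9) = 0.6308…
E_cross > 0 ⇒ the goods are substitutes.

0.63; substitutes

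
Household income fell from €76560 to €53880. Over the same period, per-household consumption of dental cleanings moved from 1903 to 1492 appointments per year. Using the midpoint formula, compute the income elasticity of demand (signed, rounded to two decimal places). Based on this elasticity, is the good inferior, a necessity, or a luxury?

0.70; necessity

%ΔQ = (1492 − 1903)/[( 1903 + 1492)/2] = -411/1697.5 = -0.242120…
%ΔIncome = (53880 − 76560)/[( 76560 + 53880)/2] = -22680/65220 = -0.347746…
E_income = (-411/1697.5) / (-22680/65220) = 0.6962…
0 < E_income < 1 ⇒ normal good, necessity.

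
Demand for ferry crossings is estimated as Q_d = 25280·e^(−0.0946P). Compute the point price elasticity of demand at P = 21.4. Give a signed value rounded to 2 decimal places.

-2.02

dQ_d/dP = −0.0946·Q_d = -315.839. At P = 21.4, Q_d = 3338.67.
Ed = (dQ_d/dP)·(P/Q_d) = (-315.839) × (21.4/3338.67) = -2.0244…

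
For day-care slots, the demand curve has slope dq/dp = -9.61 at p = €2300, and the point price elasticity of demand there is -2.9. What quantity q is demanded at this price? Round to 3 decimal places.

7621.724

Ed = (dq/dp)·(p/q) ⇒ q = (dq/dp)·p/Ed = (-9.61)·2300/(-2.9) = 7621.72413…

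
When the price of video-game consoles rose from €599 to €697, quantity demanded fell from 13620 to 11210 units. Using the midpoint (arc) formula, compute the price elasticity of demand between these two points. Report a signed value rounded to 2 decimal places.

-1.28

%ΔQ = (11210 − 13620) / [(13620 + 11210)/2] = -2410/12415 = -0.194120…
%ΔP = (697 − 599) / [(599 + 697)/2] = 98/648 = 0.151234…
Arc Ed = %ΔQ / %ΔP = (-2410/12415) / (98/648) = -1.2835…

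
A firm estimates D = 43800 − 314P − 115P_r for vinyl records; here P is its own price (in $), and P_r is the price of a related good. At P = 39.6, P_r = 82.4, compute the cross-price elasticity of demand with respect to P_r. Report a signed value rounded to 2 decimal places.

At the given values, D = 43800 − 314(39.6) − 115(82.4) = 21889.6.
∂D/∂P_r = -115.
E = (-115) × (82.4/21889.6) = -0.4328…

-0.43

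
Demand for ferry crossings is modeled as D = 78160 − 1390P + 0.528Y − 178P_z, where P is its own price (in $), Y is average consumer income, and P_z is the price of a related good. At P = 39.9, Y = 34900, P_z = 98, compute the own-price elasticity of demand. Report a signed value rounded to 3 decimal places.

At the given values, D = 78160 − 1390(39.9) + 0.528(34900) − 178(98) = 23682.2.
∂D/∂P = −1390.
E = (-1390) × (39.9/23682.2) = -2.34188…

-2.342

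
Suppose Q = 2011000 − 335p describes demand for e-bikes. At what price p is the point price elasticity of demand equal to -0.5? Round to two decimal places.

Ed = −335p/(2011000 − 335p). Set this equal to -0.5:
335p = 0.5·(2011000 − 335p) ⇒ 335p(1 + 0.5) = 0.5·2011000
p = 0.5·2011000 / (335·1.5) = 2000.9950…

2001.00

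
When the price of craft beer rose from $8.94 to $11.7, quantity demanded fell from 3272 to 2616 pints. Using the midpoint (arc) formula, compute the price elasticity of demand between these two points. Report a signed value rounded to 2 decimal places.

-0.83

%ΔQ = (2616 − 3272) / [(3272 + 2616)/2] = -656/2944 = -0.222826…
%ΔP = (11.7 − 8.94) / [(8.94 + 11.7)/2] = 2.76/10.32 = 0.267441…
Arc Ed = %ΔQ / %ΔP = (-656/2944) / (2.76/10.32) = -0.8331…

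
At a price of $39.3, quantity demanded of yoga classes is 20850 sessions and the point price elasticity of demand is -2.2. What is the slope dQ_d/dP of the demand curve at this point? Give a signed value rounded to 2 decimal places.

-1167.18

Ed = (dQ_d/dP)·(P/Q_d) ⇒ dQ_d/dP = Ed·Q_d/P = (-2.2)·20850/39.3 = -1167.1755…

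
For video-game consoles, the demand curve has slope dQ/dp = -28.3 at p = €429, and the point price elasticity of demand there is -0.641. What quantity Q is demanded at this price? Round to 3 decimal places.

Ed = (dQ/dp)·(p/Q) ⇒ Q = (dQ/dp)·p/Ed = (-28.3)·429/(-0.641) = 18940.24960…

18940.250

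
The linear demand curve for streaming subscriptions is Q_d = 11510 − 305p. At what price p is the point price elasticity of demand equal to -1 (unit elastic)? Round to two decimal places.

Ed = −305p/(11510 − 305p). Set this equal to -1:
305p = 1·(11510 − 305p) ⇒ 305p(1 + 1) = 1·11510
p = 1·11510 / (305·2) = 18.8688…

18.87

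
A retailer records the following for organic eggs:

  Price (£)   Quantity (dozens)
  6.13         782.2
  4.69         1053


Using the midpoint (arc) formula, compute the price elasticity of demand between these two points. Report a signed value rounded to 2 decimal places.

-1.11

%ΔQ = (1053 − 782.2) / [(782.2 + 1053)/2] = 270.8/917.6 = 0.295117…
%ΔP = (4.69 − 6.13) / [(6.13 + 4.69)/2] = -1.44/5.41 = -0.266173…
Arc Ed = %ΔQ / %ΔP = (270.8/917.6) / (-1.44/5.41) = -1.1087…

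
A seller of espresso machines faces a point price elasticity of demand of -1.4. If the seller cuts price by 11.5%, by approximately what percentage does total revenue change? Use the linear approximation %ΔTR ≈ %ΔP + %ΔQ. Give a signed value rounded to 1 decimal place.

%ΔQ ≈ Ed × %ΔP = (-1.4) × (-11.5%) = +16.1000%
%ΔTR ≈ %ΔP + %ΔQ = (-11.5%) + (+16.1000%) = +4.6000%

+4.6%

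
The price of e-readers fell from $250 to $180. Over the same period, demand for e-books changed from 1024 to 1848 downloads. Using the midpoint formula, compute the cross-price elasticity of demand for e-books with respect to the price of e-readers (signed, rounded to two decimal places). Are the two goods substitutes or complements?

%ΔQ_{e-books} = (1848 − 1024)/avg = 824/1436 = 0.573816…
%ΔP_{e-readers} = (180 − 250)/avg = -70/215 = -0.325581…
E_cross = (824/1436) / (-70/215) = -1.7624…
E_cross < 0 ⇒ the goods are complements.

-1.76; complements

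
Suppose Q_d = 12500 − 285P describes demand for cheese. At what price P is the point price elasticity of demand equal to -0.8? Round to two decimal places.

Ed = −285P/(12500 − 285P). Set this equal to -0.8:
285P = 0.8·(12500 − 285P) ⇒ 285P(1 + 0.8) = 0.8·12500
P = 0.8·12500 / (285·1.8) = 19.4931…

19.49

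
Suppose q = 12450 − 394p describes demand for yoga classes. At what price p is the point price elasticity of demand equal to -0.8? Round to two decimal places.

Ed = −394p/(12450 − 394p). Set this equal to -0.8:
394p = 0.8·(12450 − 394p) ⇒ 394p(1 + 0.8) = 0.8·12450
p = 0.8·12450 / (394·1.8) = 14.0439…

14.04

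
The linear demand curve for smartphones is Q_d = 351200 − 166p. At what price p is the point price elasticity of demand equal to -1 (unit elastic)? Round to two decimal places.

Ed = −166p/(351200 − 166p). Set this equal to -1:
166p = 1·(351200 − 166p) ⇒ 166p(1 + 1) = 1·351200
p = 1·351200 / (166·2) = 1057.8313…

1057.83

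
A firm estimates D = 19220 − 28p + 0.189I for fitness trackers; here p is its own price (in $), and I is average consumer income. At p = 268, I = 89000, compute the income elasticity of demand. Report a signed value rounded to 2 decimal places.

At the given values, D = 19220 − 28(268) + 0.189(89000) = 28537.
∂D/∂I = 0.189.
E = (0.189) × (89000/28537) = 0.5894…

0.59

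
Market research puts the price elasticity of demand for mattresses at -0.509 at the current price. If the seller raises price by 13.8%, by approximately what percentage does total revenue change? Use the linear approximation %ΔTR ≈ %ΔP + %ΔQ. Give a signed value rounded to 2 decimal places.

%ΔQ ≈ Ed × %ΔP = (-0.509) × (+13.8%) = -7.0242%
%ΔTR ≈ %ΔP + %ΔQ = (+13.8%) + (-7.0242%) = +6.7758%

+6.78%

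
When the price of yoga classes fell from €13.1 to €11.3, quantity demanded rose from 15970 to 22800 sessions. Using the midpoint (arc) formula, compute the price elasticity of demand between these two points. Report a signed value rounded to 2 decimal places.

%ΔQ = (22800 − 15970) / [(15970 + 22800)/2] = 6830/19385 = 0.352334…
%ΔP = (11.3 − 13.1) / [(13.1 + 11.3)/2] = -1.8/12.2 = -0.147540…
Arc Ed = %ΔQ / %ΔP = (6830/19385) / (-1.8/12.2) = -2.3880…

-2.39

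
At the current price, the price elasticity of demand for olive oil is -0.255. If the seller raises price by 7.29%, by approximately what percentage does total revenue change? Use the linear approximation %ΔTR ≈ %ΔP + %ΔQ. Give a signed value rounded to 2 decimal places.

+5.43%

%ΔQ ≈ Ed × %ΔP = (-0.255) × (+7.29%) = -1.8590%
%ΔTR ≈ %ΔP + %ΔQ = (+7.29%) + (-1.8590%) = +5.4311%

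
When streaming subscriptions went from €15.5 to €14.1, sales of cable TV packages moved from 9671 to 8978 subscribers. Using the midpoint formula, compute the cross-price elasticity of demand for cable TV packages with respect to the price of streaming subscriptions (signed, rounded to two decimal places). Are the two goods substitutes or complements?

%ΔQ_{cable TV packages} = (8978 − 9671)/avg = -693/9324.5 = -0.074320…
%ΔP_{streaming subscriptions} = (14.1 − 15.5)/avg = -1.4/14.8 = -0.094594…
E_cross = (-693/9324.5) / (-1.4/14.8) = 0.7856…
E_cross > 0 ⇒ the goods are substitutes.

0.79; substitutes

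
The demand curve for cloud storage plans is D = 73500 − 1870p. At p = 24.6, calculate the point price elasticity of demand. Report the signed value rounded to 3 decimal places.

dD/dp = −1870. At p = 24.6, D = 73500 − 1870(24.6) = 27498.
Ed = (dD/dp)·(p/D) = −1870 × (24.6/27498) = -1.67292…

-1.673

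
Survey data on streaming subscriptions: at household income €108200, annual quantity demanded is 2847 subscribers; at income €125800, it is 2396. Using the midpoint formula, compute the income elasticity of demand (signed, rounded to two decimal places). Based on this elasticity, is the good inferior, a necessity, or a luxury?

%ΔQ = (2396 − 2847)/[( 2847 + 2396)/2] = -451/2621.5 = -0.172038…
%ΔIncome = (125800 − 108200)/[( 108200 + 125800)/2] = 17600/117000 = 0.150427…
E_income = (-451/2621.5) / (17600/117000) = -1.1436…
E_income < 0 ⇒ inferior good.

-1.14; inferior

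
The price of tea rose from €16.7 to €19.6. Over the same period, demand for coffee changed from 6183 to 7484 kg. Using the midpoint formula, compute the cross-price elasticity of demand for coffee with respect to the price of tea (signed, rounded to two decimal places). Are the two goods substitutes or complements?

1.19; substitutes

%ΔQ_{coffee} = (7484 − 6183)/avg = 1301/6833.5 = 0.190385…
%ΔP_{tea} = (19.6 − 16.7)/avg = 2.9/18.15 = 0.159779…
E_cross = (1301/6833.5) / (2.9/18.15) = 1.1915…
E_cross > 0 ⇒ the goods are substitutes.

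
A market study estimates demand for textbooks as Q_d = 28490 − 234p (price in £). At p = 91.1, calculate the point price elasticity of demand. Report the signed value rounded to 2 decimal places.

-2.97

dQ_d/dp = −234. At p = 91.1, Q_d = 28490 − 234(91.1) = 7172.6.
Ed = (dQ_d/dp)·(p/Q_d) = −234 × (91.1/7172.6) = -2.9720…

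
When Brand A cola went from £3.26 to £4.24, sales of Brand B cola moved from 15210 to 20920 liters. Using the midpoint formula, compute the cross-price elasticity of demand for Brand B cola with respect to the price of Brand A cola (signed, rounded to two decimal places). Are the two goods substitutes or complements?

%ΔQ_{Brand B cola} = (20920 − 15210)/avg = 5710/18065 = 0.316080…
%ΔP_{Brand A cola} = (4.24 − 3.26)/avg = 0.98/3.75 = 0.261333…
E_cross = (5710/18065) / (0.98/3.75) = 1.2094…
E_cross > 0 ⇒ the goods are substitutes.

1.21; substitutes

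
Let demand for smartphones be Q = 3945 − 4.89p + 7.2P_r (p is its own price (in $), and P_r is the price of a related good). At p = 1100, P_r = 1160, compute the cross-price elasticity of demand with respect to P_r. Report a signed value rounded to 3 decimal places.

1.207

At the given values, Q = 3945 − 4.89(1100) + 7.2(1160) = 6918.
∂Q/∂P_r = 7.2.
E = (7.2) × (1160/6918) = 1.20728…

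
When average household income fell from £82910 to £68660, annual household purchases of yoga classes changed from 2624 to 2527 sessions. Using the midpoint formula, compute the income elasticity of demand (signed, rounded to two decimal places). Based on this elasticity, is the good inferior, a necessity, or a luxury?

0.20; necessity

%ΔQ = (2527 − 2624)/[( 2624 + 2527)/2] = -97/2575.5 = -0.037662…
%ΔIncome = (68660 − 82910)/[( 82910 + 68660)/2] = -14250/75785 = -0.188031…
E_income = (-97/2575.5) / (-14250/75785) = 0.2002…
0 < E_income < 1 ⇒ normal good, necessity.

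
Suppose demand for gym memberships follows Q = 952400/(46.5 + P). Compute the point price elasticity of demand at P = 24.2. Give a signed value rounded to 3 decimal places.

-0.342

dQ/dP = −952400/(46.5 + P)² = -190.538. At P = 24.2, Q = 13471.
Ed = (dQ/dP)·(P/Q) = (-190.538) × (24.2/13471) = -0.34229…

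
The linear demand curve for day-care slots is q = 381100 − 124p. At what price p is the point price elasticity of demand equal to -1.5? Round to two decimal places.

Ed = −124p/(381100 − 124p). Set this equal to -1.5:
124p = 1.5·(381100 − 124p) ⇒ 124p(1 + 1.5) = 1.5·381100
p = 1.5·381100 / (124·2.5) = 1844.0322…

1844.03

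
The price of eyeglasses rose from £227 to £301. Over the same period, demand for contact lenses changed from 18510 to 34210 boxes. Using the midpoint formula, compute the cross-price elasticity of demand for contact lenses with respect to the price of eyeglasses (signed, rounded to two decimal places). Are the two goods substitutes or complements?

2.12; substitutes

%ΔQ_{contact lenses} = (34210 − 18510)/avg = 15700/26360 = 0.595599…
%ΔP_{eyeglasses} = (301 − 227)/avg = 74/264 = 0.280303…
E_cross = (15700/26360) / (74/264) = 2.1248…
E_cross > 0 ⇒ the goods are substitutes.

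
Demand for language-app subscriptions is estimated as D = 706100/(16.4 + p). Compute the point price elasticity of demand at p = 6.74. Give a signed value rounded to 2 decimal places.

-0.29

dD/dp = −706100/(16.4 + p)² = -1318.68. At p = 6.74, D = 30514.3.
Ed = (dD/dp)·(p/D) = (-1318.68) × (6.74/30514.3) = -0.2912…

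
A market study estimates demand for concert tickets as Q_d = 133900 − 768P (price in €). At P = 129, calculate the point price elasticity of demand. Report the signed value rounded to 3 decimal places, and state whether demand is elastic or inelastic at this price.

dQ_d/dP = −768. At P = 129, Q_d = 133900 − 768(129) = 34828.
Ed = (dQ_d/dP)·(P/Q_d) = −768 × (129/34828) = -2.84460…
|Ed| = 2.845 > 1, so demand is elastic.

-2.845; elastic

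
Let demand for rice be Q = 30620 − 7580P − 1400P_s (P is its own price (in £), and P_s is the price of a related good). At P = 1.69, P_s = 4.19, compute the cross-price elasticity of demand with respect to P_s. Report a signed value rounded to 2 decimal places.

-0.49

At the given values, Q = 30620 − 7580(1.69) − 1400(4.19) = 11943.8.
∂Q/∂P_s = -1400.
E = (-1400) × (4.19/11943.8) = -0.4911…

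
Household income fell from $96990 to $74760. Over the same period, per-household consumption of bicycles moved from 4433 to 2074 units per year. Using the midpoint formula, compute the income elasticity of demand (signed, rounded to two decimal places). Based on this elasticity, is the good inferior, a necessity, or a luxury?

2.80; luxury

%ΔQ = (2074 − 4433)/[( 4433 + 2074)/2] = -2359/3253.5 = -0.725065…
%ΔIncome = (74760 − 96990)/[( 96990 + 74760)/2] = -22230/85875 = -0.258864…
E_income = (-2359/3253.5) / (-22230/85875) = 2.8009…
E_income > 1 ⇒ normal good, luxury.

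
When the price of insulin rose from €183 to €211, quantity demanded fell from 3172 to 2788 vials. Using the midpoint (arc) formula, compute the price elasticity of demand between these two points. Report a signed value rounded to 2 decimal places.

-0.91

%ΔQ = (2788 − 3172) / [(3172 + 2788)/2] = -384/2980 = -0.128859…
%ΔP = (211 − 183) / [(183 + 211)/2] = 28/197 = 0.142131…
Arc Ed = %ΔQ / %ΔP = (-384/2980) / (28/197) = -0.9066…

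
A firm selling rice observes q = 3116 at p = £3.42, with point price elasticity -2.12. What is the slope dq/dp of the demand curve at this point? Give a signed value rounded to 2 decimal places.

Ed = (dq/dp)·(p/q) ⇒ dq/dp = Ed·q/p = (-2.12)·3116/3.42 = -1931.5555…

-1931.56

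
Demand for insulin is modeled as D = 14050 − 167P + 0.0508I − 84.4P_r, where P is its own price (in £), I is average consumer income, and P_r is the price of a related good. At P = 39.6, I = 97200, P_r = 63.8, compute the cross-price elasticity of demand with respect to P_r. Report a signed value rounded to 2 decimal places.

-0.77

At the given values, D = 14050 − 167(39.6) + 0.0508(97200) − 84.4(63.8) = 6989.84.
∂D/∂P_r = -84.4.
E = (-84.4) × (63.8/6989.84) = -0.7703…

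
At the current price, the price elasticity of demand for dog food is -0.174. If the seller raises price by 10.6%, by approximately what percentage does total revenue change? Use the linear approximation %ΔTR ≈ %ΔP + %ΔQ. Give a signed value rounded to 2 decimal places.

+8.76%

%ΔQ ≈ Ed × %ΔP = (-0.174) × (+10.6%) = -1.8444%
%ΔTR ≈ %ΔP + %ΔQ = (+10.6%) + (-1.8444%) = +8.7556%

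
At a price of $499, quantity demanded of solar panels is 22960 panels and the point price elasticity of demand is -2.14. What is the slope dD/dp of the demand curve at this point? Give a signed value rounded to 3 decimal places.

-98.466

Ed = (dD/dp)·(p/D) ⇒ dD/dp = Ed·D/p = (-2.14)·22960/499 = -98.46573…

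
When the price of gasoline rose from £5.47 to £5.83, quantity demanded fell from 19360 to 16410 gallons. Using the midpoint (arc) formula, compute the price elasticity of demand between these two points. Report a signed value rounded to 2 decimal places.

-2.59

%ΔQ = (16410 − 19360) / [(19360 + 16410)/2] = -2950/17885 = -0.164942…
%ΔP = (5.83 − 5.47) / [(5.47 + 5.83)/2] = 0.36/5.65 = 0.063716…
Arc Ed = %ΔQ / %ΔP = (-2950/17885) / (0.36/5.65) = -2.5886…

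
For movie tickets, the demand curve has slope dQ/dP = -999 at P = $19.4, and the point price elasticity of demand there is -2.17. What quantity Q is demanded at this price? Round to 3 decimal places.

Ed = (dQ/dP)·(P/Q) ⇒ Q = (dQ/dP)·P/Ed = (-999)·19.4/(-2.17) = 8931.15207…

8931.152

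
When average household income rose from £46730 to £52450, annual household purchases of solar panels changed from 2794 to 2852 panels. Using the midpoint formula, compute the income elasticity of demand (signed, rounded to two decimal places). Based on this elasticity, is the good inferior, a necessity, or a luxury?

%ΔQ = (2852 − 2794)/[( 2794 + 2852)/2] = 58/2823 = 0.020545…
%ΔIncome = (52450 − 46730)/[( 46730 + 52450)/2] = 5720/49590 = 0.115345…
E_income = (58/2823) / (5720/49590) = 0.1781…
0 < E_income < 1 ⇒ normal good, necessity.

0.18; necessity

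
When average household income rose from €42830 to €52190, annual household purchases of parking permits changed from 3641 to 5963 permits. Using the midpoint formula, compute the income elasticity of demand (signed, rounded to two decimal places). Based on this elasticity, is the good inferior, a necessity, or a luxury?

2.45; luxury

%ΔQ = (5963 − 3641)/[( 3641 + 5963)/2] = 2322/4802 = 0.483548…
%ΔIncome = (52190 − 42830)/[( 42830 + 52190)/2] = 9360/47510 = 0.197011…
E_income = (2322/4802) / (9360/47510) = 2.4544…
E_income > 1 ⇒ normal good, luxury.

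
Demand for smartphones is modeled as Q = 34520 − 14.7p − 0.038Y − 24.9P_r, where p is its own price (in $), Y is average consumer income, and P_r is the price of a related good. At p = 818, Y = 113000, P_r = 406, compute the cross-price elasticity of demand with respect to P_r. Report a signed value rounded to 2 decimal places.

At the given values, Q = 34520 − 14.7(818) − 0.038(113000) − 24.9(406) = 8092.
∂Q/∂P_r = -24.9.
E = (-24.9) × (406/8092) = -1.2493…

-1.25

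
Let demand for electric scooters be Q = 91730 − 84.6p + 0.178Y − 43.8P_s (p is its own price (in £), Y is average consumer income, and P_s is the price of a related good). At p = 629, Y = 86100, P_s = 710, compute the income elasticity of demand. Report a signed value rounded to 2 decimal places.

At the given values, Q = 91730 − 84.6(629) + 0.178(86100) − 43.8(710) = 22744.4.
∂Q/∂Y = 0.178.
E = (0.178) × (86100/22744.4) = 0.6738…

0.67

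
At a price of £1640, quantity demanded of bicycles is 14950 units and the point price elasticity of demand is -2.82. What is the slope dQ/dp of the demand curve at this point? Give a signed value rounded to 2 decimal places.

-25.71

Ed = (dQ/dp)·(p/Q) ⇒ dQ/dp = Ed·Q/p = (-2.82)·14950/1640 = -25.7067…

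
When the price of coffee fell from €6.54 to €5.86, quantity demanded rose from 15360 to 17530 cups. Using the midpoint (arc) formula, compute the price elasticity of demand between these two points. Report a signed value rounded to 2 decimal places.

%ΔQ = (17530 − 15360) / [(15360 + 17530)/2] = 2170/16445 = 0.131955…
%ΔP = (5.86 − 6.54) / [(6.54 + 5.86)/2] = -0.68/6.2 = -0.109677…
Arc Ed = %ΔQ / %ΔP = (2170/16445) / (-0.68/6.2) = -1.2031…

-1.20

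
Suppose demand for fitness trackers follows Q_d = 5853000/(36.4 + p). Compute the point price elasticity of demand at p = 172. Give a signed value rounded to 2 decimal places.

dQ_d/dp = −5853000/(36.4 + p)² = -134.767. At p = 172, Q_d = 28085.4.
Ed = (dQ_d/dp)·(p/Q_d) = (-134.767) × (172/28085.4) = -0.8253…

-0.83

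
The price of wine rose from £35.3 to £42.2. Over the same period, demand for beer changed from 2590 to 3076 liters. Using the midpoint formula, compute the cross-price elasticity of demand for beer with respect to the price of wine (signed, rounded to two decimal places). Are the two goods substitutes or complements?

%ΔQ_{beer} = (3076 − 2590)/avg = 486/2833 = 0.171549…
%ΔP_{wine} = (42.2 − 35.3)/avg = 6.9/38.75 = 0.178064…
E_cross = (486/2833) / (6.9/38.75) = 0.9634…
E_cross > 0 ⇒ the goods are substitutes.

0.96; substitutes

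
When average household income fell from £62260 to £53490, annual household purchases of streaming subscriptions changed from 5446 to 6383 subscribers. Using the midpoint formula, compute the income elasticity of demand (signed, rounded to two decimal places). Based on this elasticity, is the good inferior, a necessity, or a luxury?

-1.05; inferior

%ΔQ = (6383 − 5446)/[( 5446 + 6383)/2] = 937/5914.5 = 0.158424…
%ΔIncome = (53490 − 62260)/[( 62260 + 53490)/2] = -8770/57875 = -0.151533…
E_income = (937/5914.5) / (-8770/57875) = -1.0454…
E_income < 0 ⇒ inferior good.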